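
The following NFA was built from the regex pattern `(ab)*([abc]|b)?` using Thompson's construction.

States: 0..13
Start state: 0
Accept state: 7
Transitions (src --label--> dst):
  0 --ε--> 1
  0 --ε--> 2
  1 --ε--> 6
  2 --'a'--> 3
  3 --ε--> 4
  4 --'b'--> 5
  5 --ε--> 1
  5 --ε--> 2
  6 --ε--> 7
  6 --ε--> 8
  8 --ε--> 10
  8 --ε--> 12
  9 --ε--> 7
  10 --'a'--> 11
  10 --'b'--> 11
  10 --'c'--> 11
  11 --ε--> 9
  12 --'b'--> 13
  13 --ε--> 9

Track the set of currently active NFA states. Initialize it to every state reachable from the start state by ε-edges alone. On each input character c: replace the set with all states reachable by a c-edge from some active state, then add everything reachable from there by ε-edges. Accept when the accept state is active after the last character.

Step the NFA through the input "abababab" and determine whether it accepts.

initial (ε-close {0}): {0,1,2,6,7,8,10,12}
'a' @ 1: {3,4,7,9,11}  [accepting]
'b' @ 2: {1,2,5,6,7,8,10,12}  [accepting]
'a' @ 3: {3,4,7,9,11}  [accepting]
'b' @ 4: {1,2,5,6,7,8,10,12}  [accepting]
'a' @ 5: {3,4,7,9,11}  [accepting]
'b' @ 6: {1,2,5,6,7,8,10,12}  [accepting]
'a' @ 7: {3,4,7,9,11}  [accepting]
'b' @ 8: {1,2,5,6,7,8,10,12}  [accepting]
after full input: {1,2,5,6,7,8,10,12}  (accept=7 in)

Answer: ACCEPT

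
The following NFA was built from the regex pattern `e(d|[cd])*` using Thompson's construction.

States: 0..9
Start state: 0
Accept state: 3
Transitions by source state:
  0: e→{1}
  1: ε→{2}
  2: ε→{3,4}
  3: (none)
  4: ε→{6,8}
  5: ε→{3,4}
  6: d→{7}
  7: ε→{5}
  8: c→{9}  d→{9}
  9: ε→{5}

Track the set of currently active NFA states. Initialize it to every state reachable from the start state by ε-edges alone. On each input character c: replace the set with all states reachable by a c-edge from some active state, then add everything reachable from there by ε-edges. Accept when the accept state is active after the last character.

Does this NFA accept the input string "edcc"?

start: ε-closure({0}) = {0}
'e' @ 1: {1,2,3,4,6,8}  [accepting]
'd' @ 2: {3,4,5,6,7,8,9}  [accepting]
'c' @ 3: {3,4,5,6,8,9}  [accepting]
'c' @ 4: {3,4,5,6,8,9}  [accepting]
final: {3,4,5,6,8,9}; accept 3 in set

Answer: ACCEPT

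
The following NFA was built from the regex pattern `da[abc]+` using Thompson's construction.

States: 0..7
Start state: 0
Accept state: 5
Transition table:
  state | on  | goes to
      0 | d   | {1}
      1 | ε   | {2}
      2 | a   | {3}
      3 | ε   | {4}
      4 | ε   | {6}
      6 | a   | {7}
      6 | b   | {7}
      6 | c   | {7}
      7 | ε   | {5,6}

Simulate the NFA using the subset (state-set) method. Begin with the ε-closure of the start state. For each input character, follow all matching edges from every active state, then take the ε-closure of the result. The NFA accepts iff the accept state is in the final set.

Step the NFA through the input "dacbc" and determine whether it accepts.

Answer: ACCEPT

Derivation:
initial (ε-close {0}): {0}
'd' @ 1: {1,2}
'a' @ 2: {3,4,6}
'c' @ 3: {5,6,7}  [accepting]
'b' @ 4: {5,6,7}  [accepting]
'c' @ 5: {5,6,7}  [accepting]
final: {5,6,7}; accept 5 in set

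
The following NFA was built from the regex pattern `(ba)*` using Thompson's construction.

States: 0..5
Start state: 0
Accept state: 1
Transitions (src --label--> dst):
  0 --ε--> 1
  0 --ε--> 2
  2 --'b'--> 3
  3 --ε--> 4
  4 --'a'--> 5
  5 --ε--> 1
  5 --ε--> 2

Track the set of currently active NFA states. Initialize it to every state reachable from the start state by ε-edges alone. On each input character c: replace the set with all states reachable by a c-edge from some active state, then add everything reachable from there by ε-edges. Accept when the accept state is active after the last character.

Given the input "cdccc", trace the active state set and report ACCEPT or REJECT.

S₀ = ε-closure({0}) = {0,1,2}
'c' @ 1: {}  — dead — no transitions
rest 'dccc' ignored (set empty)
final: {}; accept 1 not in set

Answer: REJECT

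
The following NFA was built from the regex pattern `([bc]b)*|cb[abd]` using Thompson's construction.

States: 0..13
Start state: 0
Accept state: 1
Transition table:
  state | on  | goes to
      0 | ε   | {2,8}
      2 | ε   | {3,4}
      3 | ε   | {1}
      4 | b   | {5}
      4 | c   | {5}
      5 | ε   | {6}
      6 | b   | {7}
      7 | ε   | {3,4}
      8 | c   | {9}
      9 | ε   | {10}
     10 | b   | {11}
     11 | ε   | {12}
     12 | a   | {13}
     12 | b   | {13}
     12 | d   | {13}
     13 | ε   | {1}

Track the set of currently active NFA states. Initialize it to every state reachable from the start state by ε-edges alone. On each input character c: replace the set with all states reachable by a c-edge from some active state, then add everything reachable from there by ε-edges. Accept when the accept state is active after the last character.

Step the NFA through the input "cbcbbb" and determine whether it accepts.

Answer: ACCEPT

Steps:
start: ε-closure({0}) = {0,1,2,3,4,8}
'c' @ 1: {5,6,9,10}
'b' @ 2: {1,3,4,7,11,12}  ✓accept
'c' @ 3: {5,6}
'b' @ 4: {1,3,4,7}  ✓accept
'b' @ 5: {5,6}
'b' @ 6: {1,3,4,7}  ✓accept
end set {1,3,4,7} — state 1 in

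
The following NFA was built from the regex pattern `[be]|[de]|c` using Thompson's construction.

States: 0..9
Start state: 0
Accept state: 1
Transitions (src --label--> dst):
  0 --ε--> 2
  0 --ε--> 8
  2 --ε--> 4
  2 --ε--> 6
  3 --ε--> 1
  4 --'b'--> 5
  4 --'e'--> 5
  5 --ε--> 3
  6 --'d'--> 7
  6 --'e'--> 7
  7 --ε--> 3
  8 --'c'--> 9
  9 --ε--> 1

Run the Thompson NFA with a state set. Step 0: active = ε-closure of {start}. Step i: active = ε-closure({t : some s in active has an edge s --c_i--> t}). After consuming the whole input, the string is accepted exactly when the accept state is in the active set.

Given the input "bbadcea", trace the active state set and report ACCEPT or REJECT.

start: ε-closure({0}) = {0,2,4,6,8}
'b' @ 1: {1,3,5}  [accepting]
'b' @ 2: {}  — dead — no transitions
rest 'adcea' ignored (set empty)
end set {} — state 1 not in

Answer: REJECT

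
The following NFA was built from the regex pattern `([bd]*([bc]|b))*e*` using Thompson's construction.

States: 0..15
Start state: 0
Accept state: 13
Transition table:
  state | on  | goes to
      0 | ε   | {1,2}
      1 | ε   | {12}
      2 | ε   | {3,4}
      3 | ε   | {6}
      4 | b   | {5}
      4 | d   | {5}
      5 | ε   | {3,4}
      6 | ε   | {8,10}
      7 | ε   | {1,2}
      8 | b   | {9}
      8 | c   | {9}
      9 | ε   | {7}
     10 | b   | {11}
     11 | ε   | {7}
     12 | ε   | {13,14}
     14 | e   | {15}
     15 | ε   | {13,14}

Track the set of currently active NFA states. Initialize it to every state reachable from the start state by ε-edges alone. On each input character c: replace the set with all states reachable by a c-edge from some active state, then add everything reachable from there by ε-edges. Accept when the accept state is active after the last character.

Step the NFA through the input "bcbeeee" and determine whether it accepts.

start: ε-closure({0}) = {0,1,2,3,4,6,8,10,12,13,14}
'b' @ 1: {1,2,3,4,5,6,7,8,9,10,11,12,13,14}  [accepting]
'c' @ 2: {1,2,3,4,6,7,8,9,10,12,13,14}  [accepting]
'b' @ 3: {1,2,3,4,5,6,7,8,9,10,11,12,13,14}  [accepting]
'e' @ 4: {13,14,15}  [accepting]
'e' @ 5: {13,14,15}  [accepting]
'e' @ 6: {13,14,15}  [accepting]
'e' @ 7: {13,14,15}  [accepting]
final: {13,14,15}; accept 13 in set

Answer: ACCEPT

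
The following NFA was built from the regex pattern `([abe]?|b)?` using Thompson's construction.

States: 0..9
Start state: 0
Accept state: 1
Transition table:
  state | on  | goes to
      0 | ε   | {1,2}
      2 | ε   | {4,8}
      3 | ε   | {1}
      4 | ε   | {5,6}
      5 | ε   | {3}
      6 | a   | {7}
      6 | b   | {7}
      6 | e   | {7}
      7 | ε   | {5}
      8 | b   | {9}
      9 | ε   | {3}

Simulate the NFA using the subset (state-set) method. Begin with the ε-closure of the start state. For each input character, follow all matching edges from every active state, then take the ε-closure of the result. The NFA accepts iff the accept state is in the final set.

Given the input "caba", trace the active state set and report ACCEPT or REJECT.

S₀ = ε-closure({0}) = {0,1,2,3,4,5,6,8}
'c' @ 1: {}  — state set empty
rest 'aba' ignored (set empty)
after full input: {}  (accept=1 not in)

Answer: REJECT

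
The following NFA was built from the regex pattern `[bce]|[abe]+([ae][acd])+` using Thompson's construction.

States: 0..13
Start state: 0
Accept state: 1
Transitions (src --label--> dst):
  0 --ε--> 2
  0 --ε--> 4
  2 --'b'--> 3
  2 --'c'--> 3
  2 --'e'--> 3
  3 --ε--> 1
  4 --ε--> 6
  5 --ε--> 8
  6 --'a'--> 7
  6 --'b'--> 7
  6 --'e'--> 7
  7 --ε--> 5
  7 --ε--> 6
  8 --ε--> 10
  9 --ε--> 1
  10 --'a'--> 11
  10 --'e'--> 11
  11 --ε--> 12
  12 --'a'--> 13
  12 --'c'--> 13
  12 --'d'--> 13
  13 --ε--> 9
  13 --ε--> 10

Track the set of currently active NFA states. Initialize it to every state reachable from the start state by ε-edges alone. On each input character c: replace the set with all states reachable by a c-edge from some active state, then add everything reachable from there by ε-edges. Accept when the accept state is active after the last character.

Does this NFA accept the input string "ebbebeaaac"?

S₀ = ε-closure({0}) = {0,2,4,6}
'e' @ 1: {1,3,5,6,7,8,10}  ✓accept
'b' @ 2: {5,6,7,8,10}
'b' @ 3: {5,6,7,8,10}
'e' @ 4: {5,6,7,8,10,11,12}
'b' @ 5: {5,6,7,8,10}
'e' @ 6: {5,6,7,8,10,11,12}
'a' @ 7: {1,5,6,7,8,9,10,11,12,13}  ✓accept
'a' @ 8: {1,5,6,7,8,9,10,11,12,13}  ✓accept
'a' @ 9: {1,5,6,7,8,9,10,11,12,13}  ✓accept
'c' @ 10: {1,9,10,13}  ✓accept
end set {1,9,10,13} — state 1 in

Answer: ACCEPT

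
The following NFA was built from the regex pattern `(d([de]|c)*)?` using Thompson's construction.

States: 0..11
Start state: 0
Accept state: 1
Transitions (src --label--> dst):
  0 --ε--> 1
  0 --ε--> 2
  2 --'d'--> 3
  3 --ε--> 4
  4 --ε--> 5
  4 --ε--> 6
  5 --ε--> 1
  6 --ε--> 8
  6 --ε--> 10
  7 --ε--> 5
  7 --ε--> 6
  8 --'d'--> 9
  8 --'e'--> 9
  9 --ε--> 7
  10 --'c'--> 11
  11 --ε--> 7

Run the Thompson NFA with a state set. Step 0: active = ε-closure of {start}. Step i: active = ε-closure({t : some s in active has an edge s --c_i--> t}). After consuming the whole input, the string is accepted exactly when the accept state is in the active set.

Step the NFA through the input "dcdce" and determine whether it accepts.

Answer: ACCEPT

Derivation:
start: ε-closure({0}) = {0,1,2}
'd' @ 1: {1,3,4,5,6,8,10}  (accept∈set)
'c' @ 2: {1,5,6,7,8,10,11}  (accept∈set)
'd' @ 3: {1,5,6,7,8,9,10}  (accept∈set)
'c' @ 4: {1,5,6,7,8,10,11}  (accept∈set)
'e' @ 5: {1,5,6,7,8,9,10}  (accept∈set)
after full input: {1,5,6,7,8,9,10}  (accept=1 in)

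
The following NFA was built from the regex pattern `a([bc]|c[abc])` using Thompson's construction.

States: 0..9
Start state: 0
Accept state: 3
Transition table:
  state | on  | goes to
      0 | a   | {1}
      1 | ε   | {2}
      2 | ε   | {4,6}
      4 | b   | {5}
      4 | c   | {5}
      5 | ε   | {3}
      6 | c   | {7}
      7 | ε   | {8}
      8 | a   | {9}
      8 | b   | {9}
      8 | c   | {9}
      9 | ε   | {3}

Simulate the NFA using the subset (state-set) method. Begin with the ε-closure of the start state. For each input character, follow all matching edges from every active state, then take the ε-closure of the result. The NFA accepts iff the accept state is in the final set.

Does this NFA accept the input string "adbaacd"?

Answer: REJECT

Trace:
start: ε-closure({0}) = {0}
'a' @ 1: {1,2,4,6}
'd' @ 2: {}  — state set empty
rest 'baacd' ignored (set empty)
end set {} — state 3 not in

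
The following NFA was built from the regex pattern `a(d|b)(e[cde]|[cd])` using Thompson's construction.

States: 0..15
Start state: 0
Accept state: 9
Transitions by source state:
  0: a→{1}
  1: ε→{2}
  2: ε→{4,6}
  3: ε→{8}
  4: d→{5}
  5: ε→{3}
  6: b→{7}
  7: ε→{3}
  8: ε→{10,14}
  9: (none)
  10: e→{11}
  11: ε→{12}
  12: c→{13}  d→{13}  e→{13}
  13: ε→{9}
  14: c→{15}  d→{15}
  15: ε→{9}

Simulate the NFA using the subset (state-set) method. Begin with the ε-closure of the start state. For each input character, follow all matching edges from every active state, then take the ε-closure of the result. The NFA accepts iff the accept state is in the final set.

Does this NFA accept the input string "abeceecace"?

Answer: REJECT

Trace:
start: ε-closure({0}) = {0}
'a' @ 1: {1,2,4,6}
'b' @ 2: {3,7,8,10,14}
'e' @ 3: {11,12}
'c' @ 4: {9,13}  ✓accept
'e' @ 5: {}  — state set empty
rest 'ecace' ignored (set empty)
end set {} — state 9 not in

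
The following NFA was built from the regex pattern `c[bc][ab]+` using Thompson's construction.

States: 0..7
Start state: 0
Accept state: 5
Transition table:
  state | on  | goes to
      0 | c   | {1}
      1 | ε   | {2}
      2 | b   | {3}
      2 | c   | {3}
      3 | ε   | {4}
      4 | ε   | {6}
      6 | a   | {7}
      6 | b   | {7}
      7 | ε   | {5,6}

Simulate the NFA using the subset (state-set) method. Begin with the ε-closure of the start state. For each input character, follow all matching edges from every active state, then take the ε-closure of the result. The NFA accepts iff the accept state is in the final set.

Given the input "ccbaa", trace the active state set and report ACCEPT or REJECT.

Answer: ACCEPT

Derivation:
start: ε-closure({0}) = {0}
'c' @ 1: {1,2}
'c' @ 2: {3,4,6}
'b' @ 3: {5,6,7}  ✓accept
'a' @ 4: {5,6,7}  ✓accept
'a' @ 5: {5,6,7}  ✓accept
final: {5,6,7}; accept 5 in set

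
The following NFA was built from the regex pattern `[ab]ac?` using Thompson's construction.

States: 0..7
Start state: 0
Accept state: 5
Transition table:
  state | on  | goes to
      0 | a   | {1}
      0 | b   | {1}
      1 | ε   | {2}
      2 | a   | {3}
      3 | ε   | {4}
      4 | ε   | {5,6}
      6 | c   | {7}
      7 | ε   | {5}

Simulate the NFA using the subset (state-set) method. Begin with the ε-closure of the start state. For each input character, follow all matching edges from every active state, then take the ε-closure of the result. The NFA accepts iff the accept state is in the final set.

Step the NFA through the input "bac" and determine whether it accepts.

Answer: ACCEPT

Derivation:
initial (ε-close {0}): {0}
'b' @ 1: {1,2}
'a' @ 2: {3,4,5,6}  (accept∈set)
'c' @ 3: {5,7}  (accept∈set)
final: {5,7}; accept 5 in set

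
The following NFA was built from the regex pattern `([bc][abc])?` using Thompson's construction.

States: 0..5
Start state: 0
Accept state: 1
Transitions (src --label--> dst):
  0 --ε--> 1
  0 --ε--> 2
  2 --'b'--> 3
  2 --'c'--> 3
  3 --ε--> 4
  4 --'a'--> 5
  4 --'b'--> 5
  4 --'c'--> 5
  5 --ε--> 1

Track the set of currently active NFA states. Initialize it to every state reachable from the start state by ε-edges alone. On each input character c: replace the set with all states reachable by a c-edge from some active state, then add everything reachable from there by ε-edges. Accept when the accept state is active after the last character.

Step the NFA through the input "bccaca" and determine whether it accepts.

Answer: REJECT

Derivation:
start: ε-closure({0}) = {0,1,2}
'b' @ 1: {3,4}
'c' @ 2: {1,5}  (accept∈set)
'c' @ 3: {}  — state set empty
rest 'aca' ignored (set empty)
end set {} — state 1 not in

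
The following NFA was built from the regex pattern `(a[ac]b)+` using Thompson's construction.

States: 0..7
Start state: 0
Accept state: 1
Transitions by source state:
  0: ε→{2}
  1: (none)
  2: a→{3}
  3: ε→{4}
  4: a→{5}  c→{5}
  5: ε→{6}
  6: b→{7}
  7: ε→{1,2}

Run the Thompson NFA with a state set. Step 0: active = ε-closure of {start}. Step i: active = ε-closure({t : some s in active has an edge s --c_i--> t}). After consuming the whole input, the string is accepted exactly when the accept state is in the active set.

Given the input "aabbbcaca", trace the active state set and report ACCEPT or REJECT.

Answer: REJECT

Steps:
initial (ε-close {0}): {0,2}
'a' @ 1: {3,4}
'a' @ 2: {5,6}
'b' @ 3: {1,2,7}  [accepting]
'b' @ 4: {}  — no active states
rest 'bcaca' ignored (set empty)
final: {}; accept 1 not in set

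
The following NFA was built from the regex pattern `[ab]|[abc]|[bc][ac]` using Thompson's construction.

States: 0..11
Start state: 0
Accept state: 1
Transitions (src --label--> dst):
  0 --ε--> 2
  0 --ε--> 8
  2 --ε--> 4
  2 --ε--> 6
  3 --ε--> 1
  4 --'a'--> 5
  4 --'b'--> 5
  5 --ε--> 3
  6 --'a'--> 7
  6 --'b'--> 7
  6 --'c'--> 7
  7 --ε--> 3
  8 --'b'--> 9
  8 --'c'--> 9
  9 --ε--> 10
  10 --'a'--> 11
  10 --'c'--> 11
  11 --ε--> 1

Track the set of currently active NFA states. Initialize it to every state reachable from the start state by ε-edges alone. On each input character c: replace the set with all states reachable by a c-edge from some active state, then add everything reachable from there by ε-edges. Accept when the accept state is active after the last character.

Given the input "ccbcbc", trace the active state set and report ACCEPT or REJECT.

start: ε-closure({0}) = {0,2,4,6,8}
'c' @ 1: {1,3,7,9,10}  [accepting]
'c' @ 2: {1,11}  [accepting]
'b' @ 3: {}  — state set empty
rest 'cbc' ignored (set empty)
final: {}; accept 1 not in set

Answer: REJECT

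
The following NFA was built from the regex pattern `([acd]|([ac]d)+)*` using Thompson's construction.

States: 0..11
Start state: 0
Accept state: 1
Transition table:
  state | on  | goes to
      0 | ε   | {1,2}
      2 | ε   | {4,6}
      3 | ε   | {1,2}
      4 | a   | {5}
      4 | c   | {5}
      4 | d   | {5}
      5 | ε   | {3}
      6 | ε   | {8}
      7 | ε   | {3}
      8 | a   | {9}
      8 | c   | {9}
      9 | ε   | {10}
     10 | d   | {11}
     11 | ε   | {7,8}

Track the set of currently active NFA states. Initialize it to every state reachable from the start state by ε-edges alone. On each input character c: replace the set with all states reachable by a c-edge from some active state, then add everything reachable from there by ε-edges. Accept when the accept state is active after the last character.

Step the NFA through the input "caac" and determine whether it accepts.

Answer: ACCEPT

Trace:
start: ε-closure({0}) = {0,1,2,4,6,8}
'c' @ 1: {1,2,3,4,5,6,8,9,10}  (accept∈set)
'a' @ 2: {1,2,3,4,5,6,8,9,10}  (accept∈set)
'a' @ 3: {1,2,3,4,5,6,8,9,10}  (accept∈set)
'c' @ 4: {1,2,3,4,5,6,8,9,10}  (accept∈set)
end set {1,2,3,4,5,6,8,9,10} — state 1 in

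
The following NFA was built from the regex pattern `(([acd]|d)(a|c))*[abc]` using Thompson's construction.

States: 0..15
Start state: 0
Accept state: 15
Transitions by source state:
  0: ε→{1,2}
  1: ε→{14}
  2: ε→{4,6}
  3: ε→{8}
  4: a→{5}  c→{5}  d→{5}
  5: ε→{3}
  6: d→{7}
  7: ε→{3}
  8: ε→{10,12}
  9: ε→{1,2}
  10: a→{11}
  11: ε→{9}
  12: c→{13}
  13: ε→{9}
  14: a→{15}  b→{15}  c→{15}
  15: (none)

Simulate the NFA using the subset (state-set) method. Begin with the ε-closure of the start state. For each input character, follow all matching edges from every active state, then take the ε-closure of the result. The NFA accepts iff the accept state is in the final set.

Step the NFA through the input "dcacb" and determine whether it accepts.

S₀ = ε-closure({0}) = {0,1,2,4,6,14}
'd' @ 1: {3,5,7,8,10,12}
'c' @ 2: {1,2,4,6,9,13,14}
'a' @ 3: {3,5,8,10,12,15}  (accept∈set)
'c' @ 4: {1,2,4,6,9,13,14}
'b' @ 5: {15}  (accept∈set)
after full input: {15}  (accept=15 in)

Answer: ACCEPT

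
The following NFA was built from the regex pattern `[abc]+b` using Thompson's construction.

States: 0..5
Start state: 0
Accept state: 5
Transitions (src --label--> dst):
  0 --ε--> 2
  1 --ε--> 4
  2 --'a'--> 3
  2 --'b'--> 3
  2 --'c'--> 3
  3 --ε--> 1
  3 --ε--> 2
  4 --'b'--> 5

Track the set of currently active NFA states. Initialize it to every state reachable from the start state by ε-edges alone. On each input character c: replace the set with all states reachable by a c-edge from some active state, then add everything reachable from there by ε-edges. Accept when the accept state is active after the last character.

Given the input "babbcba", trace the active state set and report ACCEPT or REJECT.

Answer: REJECT

Trace:
start: ε-closure({0}) = {0,2}
'b' @ 1: {1,2,3,4}
'a' @ 2: {1,2,3,4}
'b' @ 3: {1,2,3,4,5}  (accept∈set)
'b' @ 4: {1,2,3,4,5}  (accept∈set)
'c' @ 5: {1,2,3,4}
'b' @ 6: {1,2,3,4,5}  (accept∈set)
'a' @ 7: {1,2,3,4}
final: {1,2,3,4}; accept 5 not in set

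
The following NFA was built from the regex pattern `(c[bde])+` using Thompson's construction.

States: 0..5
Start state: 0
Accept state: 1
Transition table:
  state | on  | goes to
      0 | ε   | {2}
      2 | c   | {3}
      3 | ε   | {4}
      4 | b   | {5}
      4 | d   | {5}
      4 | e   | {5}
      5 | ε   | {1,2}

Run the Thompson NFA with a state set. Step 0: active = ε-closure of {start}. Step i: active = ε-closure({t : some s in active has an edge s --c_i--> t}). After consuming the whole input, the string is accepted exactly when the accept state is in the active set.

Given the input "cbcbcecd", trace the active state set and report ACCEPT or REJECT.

Answer: ACCEPT

Trace:
start: ε-closure({0}) = {0,2}
'c' @ 1: {3,4}
'b' @ 2: {1,2,5}  (accept∈set)
'c' @ 3: {3,4}
'b' @ 4: {1,2,5}  (accept∈set)
'c' @ 5: {3,4}
'e' @ 6: {1,2,5}  (accept∈set)
'c' @ 7: {3,4}
'd' @ 8: {1,2,5}  (accept∈set)
after full input: {1,2,5}  (accept=1 in)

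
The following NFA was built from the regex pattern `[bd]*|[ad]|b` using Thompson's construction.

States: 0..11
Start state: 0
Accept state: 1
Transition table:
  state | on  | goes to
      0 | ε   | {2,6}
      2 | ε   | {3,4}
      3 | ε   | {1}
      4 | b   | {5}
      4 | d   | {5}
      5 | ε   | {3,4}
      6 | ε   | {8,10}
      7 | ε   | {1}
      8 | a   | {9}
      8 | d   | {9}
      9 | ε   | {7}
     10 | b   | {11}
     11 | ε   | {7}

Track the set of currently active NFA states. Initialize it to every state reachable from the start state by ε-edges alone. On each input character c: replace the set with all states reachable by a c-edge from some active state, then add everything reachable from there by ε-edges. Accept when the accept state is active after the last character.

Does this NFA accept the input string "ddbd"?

S₀ = ε-closure({0}) = {0,1,2,3,4,6,8,10}
'd' @ 1: {1,3,4,5,7,9}  ✓accept
'd' @ 2: {1,3,4,5}  ✓accept
'b' @ 3: {1,3,4,5}  ✓accept
'd' @ 4: {1,3,4,5}  ✓accept
after full input: {1,3,4,5}  (accept=1 in)

Answer: ACCEPT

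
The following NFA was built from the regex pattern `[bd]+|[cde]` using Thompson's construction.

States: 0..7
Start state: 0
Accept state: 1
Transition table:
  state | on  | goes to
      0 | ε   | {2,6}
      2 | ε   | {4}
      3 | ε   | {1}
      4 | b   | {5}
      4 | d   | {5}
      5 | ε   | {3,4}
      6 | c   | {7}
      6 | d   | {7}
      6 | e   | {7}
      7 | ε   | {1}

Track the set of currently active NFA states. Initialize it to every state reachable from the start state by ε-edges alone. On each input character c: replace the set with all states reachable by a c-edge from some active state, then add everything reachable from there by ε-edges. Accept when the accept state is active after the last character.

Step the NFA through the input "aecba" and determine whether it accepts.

start: ε-closure({0}) = {0,2,4,6}
'a' @ 1: {}  — state set empty
rest 'ecba' ignored (set empty)
end set {} — state 1 not in

Answer: REJECT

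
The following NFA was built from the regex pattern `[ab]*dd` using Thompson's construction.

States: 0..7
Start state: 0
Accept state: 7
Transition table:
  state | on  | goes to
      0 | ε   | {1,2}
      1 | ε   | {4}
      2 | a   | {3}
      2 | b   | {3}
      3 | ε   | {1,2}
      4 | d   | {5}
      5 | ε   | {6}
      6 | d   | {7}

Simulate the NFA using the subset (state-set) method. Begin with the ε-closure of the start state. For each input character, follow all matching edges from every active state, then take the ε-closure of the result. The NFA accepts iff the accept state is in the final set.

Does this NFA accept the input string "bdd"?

S₀ = ε-closure({0}) = {0,1,2,4}
'b' @ 1: {1,2,3,4}
'd' @ 2: {5,6}
'd' @ 3: {7}  ✓accept
end set {7} — state 7 in

Answer: ACCEPT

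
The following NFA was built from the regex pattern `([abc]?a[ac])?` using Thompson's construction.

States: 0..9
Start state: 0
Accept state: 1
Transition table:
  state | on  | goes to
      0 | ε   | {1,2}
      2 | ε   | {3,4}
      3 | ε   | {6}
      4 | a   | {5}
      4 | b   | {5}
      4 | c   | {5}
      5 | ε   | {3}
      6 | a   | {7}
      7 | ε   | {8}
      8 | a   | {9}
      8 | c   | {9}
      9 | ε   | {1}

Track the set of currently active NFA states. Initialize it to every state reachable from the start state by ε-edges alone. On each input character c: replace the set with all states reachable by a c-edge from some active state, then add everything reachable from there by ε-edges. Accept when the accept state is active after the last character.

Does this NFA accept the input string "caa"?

Answer: ACCEPT

Steps:
S₀ = ε-closure({0}) = {0,1,2,3,4,6}
'c' @ 1: {3,5,6}
'a' @ 2: {7,8}
'a' @ 3: {1,9}  [accepting]
end set {1,9} — state 1 in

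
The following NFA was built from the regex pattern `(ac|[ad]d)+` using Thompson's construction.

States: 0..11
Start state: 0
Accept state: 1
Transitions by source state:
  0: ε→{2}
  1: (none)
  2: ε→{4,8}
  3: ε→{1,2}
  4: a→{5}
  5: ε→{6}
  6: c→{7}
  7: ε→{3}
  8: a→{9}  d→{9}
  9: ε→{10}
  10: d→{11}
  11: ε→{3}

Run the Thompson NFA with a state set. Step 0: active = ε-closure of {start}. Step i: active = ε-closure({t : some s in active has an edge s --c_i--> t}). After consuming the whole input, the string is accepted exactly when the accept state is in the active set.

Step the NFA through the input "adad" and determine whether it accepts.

start: ε-closure({0}) = {0,2,4,8}
'a' @ 1: {5,6,9,10}
'd' @ 2: {1,2,3,4,8,11}  [accepting]
'a' @ 3: {5,6,9,10}
'd' @ 4: {1,2,3,4,8,11}  [accepting]
final: {1,2,3,4,8,11}; accept 1 in set

Answer: ACCEPT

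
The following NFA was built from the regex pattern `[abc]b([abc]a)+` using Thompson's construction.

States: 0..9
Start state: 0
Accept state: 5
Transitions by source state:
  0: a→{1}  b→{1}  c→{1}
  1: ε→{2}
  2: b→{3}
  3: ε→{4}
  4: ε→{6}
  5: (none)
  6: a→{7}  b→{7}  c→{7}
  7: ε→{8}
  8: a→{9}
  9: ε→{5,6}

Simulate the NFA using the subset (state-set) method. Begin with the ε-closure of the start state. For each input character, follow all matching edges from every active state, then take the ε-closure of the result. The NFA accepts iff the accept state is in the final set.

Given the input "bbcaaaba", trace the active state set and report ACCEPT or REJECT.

Answer: ACCEPT

Derivation:
initial (ε-close {0}): {0}
'b' @ 1: {1,2}
'b' @ 2: {3,4,6}
'c' @ 3: {7,8}
'a' @ 4: {5,6,9}  [accepting]
'a' @ 5: {7,8}
'a' @ 6: {5,6,9}  [accepting]
'b' @ 7: {7,8}
'a' @ 8: {5,6,9}  [accepting]
end set {5,6,9} — state 5 in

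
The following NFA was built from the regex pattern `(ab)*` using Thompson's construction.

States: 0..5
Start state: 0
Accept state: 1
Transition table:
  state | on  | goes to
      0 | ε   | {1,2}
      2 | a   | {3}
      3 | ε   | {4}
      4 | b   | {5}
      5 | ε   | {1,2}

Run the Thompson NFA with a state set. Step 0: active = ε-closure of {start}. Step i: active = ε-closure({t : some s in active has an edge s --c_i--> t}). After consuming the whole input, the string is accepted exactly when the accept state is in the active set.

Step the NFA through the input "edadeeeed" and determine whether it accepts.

initial (ε-close {0}): {0,1,2}
'e' @ 1: {}  — dead — no transitions
rest 'dadeeeed' ignored (set empty)
after full input: {}  (accept=1 not in)

Answer: REJECT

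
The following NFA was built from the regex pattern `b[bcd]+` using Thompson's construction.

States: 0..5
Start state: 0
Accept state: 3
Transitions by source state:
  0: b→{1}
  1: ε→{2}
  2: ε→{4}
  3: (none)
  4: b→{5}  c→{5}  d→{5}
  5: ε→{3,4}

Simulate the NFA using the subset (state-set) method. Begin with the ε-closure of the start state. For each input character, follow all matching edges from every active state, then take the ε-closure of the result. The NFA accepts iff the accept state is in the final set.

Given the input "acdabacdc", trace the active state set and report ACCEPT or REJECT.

initial (ε-close {0}): {0}
'a' @ 1: {}  — dead — no transitions
rest 'cdabacdc' ignored (set empty)
end set {} — state 3 not in

Answer: REJECT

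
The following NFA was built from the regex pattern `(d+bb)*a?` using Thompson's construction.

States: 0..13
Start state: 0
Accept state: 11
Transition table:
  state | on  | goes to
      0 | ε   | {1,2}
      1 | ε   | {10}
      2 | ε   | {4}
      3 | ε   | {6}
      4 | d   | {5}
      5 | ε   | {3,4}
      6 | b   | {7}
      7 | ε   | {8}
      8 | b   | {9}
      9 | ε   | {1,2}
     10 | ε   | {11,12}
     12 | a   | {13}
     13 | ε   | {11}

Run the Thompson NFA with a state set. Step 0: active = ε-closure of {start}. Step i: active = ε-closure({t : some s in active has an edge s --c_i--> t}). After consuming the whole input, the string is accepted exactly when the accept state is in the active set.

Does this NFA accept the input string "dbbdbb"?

start: ε-closure({0}) = {0,1,2,4,10,11,12}
'd' @ 1: {3,4,5,6}
'b' @ 2: {7,8}
'b' @ 3: {1,2,4,9,10,11,12}  (accept∈set)
'd' @ 4: {3,4,5,6}
'b' @ 5: {7,8}
'b' @ 6: {1,2,4,9,10,11,12}  (accept∈set)
end set {1,2,4,9,10,11,12} — state 11 in

Answer: ACCEPT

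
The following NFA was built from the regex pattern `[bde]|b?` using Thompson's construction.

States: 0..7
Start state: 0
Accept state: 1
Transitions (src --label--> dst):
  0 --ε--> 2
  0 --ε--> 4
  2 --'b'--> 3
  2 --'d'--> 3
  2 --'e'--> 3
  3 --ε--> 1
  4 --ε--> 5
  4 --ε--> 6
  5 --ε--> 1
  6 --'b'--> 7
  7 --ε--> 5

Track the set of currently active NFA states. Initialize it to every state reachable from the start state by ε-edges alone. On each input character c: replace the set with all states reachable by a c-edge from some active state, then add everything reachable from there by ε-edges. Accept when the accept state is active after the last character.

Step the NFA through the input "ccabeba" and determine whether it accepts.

initial (ε-close {0}): {0,1,2,4,5,6}
'c' @ 1: {}  — no active states
rest 'cabeba' ignored (set empty)
end set {} — state 1 not in

Answer: REJECT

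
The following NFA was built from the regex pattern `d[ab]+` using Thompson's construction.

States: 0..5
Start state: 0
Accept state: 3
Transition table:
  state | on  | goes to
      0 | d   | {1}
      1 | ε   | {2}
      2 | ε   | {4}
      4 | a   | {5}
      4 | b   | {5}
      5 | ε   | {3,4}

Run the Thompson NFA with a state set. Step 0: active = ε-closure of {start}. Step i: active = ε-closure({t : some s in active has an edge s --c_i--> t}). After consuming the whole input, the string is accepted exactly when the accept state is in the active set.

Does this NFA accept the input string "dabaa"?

Answer: ACCEPT

Derivation:
start: ε-closure({0}) = {0}
'd' @ 1: {1,2,4}
'a' @ 2: {3,4,5}  (accept∈set)
'b' @ 3: {3,4,5}  (accept∈set)
'a' @ 4: {3,4,5}  (accept∈set)
'a' @ 5: {3,4,5}  (accept∈set)
final: {3,4,5}; accept 3 in set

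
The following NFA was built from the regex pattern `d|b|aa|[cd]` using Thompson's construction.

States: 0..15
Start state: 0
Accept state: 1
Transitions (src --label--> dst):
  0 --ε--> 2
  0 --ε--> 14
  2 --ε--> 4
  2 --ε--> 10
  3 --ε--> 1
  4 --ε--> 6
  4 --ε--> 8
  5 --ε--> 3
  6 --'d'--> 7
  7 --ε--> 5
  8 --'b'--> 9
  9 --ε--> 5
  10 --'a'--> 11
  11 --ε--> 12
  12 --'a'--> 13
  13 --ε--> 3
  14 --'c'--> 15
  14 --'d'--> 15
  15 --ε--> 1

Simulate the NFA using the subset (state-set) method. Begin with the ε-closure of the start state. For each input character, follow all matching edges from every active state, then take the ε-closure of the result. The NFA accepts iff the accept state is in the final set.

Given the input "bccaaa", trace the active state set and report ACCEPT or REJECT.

initial (ε-close {0}): {0,2,4,6,8,10,14}
'b' @ 1: {1,3,5,9}  [accepting]
'c' @ 2: {}  — dead — no transitions
rest 'caaa' ignored (set empty)
final: {}; accept 1 not in set

Answer: REJECT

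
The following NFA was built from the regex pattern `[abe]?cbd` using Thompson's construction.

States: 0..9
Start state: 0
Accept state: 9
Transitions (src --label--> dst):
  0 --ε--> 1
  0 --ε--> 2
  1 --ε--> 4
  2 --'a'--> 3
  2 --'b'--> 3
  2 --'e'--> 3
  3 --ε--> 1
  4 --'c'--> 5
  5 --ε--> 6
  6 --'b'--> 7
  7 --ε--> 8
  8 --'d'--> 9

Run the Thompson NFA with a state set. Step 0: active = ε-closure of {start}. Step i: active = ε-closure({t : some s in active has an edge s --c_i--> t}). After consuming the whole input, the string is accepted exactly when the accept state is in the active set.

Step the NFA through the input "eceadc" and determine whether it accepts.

Answer: REJECT

Steps:
S₀ = ε-closure({0}) = {0,1,2,4}
'e' @ 1: {1,3,4}
'c' @ 2: {5,6}
'e' @ 3: {}  — state set empty
rest 'adc' ignored (set empty)
end set {} — state 9 not in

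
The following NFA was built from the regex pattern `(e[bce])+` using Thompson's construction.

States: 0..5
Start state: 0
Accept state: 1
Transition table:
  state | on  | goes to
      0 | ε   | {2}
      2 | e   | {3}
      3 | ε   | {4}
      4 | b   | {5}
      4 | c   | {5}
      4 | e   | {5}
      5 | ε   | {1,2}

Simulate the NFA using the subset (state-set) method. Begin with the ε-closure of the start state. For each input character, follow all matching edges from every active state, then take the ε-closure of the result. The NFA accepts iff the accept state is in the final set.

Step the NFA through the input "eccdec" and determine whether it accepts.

Answer: REJECT

Steps:
initial (ε-close {0}): {0,2}
'e' @ 1: {3,4}
'c' @ 2: {1,2,5}  [accepting]
'c' @ 3: {}  — state set empty
rest 'dec' ignored (set empty)
end set {} — state 1 not in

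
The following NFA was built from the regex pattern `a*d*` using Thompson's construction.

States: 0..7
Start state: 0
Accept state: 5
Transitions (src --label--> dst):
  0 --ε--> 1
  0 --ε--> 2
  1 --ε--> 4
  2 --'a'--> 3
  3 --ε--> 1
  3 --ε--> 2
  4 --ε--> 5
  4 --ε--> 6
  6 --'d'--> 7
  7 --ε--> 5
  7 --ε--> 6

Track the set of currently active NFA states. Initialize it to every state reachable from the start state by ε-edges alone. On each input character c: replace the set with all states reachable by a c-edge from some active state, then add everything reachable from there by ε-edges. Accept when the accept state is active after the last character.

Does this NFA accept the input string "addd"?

initial (ε-close {0}): {0,1,2,4,5,6}
'a' @ 1: {1,2,3,4,5,6}  (accept∈set)
'd' @ 2: {5,6,7}  (accept∈set)
'd' @ 3: {5,6,7}  (accept∈set)
'd' @ 4: {5,6,7}  (accept∈set)
after full input: {5,6,7}  (accept=5 in)

Answer: ACCEPT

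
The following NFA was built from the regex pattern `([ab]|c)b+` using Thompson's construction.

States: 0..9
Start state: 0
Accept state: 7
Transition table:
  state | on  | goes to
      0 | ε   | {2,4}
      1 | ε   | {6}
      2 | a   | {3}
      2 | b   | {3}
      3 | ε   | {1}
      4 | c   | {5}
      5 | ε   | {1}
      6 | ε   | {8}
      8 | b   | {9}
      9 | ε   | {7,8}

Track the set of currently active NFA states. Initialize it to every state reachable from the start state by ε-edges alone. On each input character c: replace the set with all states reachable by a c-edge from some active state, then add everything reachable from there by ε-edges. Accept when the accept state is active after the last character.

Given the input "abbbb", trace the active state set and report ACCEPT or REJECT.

initial (ε-close {0}): {0,2,4}
'a' @ 1: {1,3,6,8}
'b' @ 2: {7,8,9}  (accept∈set)
'b' @ 3: {7,8,9}  (accept∈set)
'b' @ 4: {7,8,9}  (accept∈set)
'b' @ 5: {7,8,9}  (accept∈set)
end set {7,8,9} — state 7 in

Answer: ACCEPT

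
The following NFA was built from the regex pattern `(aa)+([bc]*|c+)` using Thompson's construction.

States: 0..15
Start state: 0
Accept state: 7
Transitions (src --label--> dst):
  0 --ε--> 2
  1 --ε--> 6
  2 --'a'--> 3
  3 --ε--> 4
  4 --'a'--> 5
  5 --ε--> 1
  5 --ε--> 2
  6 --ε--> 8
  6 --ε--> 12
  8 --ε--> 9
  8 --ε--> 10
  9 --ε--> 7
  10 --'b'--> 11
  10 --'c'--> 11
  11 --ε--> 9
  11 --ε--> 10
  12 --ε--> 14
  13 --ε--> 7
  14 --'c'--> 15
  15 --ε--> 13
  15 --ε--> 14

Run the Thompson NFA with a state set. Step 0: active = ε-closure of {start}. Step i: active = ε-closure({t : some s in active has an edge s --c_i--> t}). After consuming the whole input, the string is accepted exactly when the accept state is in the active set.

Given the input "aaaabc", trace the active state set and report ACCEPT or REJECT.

start: ε-closure({0}) = {0,2}
'a' @ 1: {3,4}
'a' @ 2: {1,2,5,6,7,8,9,10,12,14}  (accept∈set)
'a' @ 3: {3,4}
'a' @ 4: {1,2,5,6,7,8,9,10,12,14}  (accept∈set)
'b' @ 5: {7,9,10,11}  (accept∈set)
'c' @ 6: {7,9,10,11}  (accept∈set)
end set {7,9,10,11} — state 7 in

Answer: ACCEPT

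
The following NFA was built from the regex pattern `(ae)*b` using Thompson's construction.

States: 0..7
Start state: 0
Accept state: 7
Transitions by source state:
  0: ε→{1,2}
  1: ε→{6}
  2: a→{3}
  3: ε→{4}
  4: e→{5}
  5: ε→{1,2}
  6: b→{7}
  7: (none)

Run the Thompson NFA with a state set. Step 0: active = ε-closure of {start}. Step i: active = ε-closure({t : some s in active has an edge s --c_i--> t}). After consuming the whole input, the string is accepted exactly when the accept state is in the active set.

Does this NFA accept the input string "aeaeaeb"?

initial (ε-close {0}): {0,1,2,6}
'a' @ 1: {3,4}
'e' @ 2: {1,2,5,6}
'a' @ 3: {3,4}
'e' @ 4: {1,2,5,6}
'a' @ 5: {3,4}
'e' @ 6: {1,2,5,6}
'b' @ 7: {7}  [accepting]
after full input: {7}  (accept=7 in)

Answer: ACCEPT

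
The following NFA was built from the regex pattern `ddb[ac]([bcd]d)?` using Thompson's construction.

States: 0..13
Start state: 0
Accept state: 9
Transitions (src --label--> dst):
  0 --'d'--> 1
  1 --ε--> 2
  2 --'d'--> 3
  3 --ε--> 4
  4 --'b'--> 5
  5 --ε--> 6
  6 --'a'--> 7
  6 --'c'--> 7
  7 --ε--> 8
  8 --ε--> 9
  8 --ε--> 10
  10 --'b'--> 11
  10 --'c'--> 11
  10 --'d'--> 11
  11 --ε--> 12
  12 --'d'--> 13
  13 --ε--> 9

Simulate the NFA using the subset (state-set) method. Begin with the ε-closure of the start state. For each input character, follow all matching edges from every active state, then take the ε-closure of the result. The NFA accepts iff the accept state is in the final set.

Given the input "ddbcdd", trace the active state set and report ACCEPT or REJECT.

Answer: ACCEPT

Trace:
start: ε-closure({0}) = {0}
'd' @ 1: {1,2}
'd' @ 2: {3,4}
'b' @ 3: {5,6}
'c' @ 4: {7,8,9,10}  [accepting]
'd' @ 5: {11,12}
'd' @ 6: {9,13}  [accepting]
after full input: {9,13}  (accept=9 in)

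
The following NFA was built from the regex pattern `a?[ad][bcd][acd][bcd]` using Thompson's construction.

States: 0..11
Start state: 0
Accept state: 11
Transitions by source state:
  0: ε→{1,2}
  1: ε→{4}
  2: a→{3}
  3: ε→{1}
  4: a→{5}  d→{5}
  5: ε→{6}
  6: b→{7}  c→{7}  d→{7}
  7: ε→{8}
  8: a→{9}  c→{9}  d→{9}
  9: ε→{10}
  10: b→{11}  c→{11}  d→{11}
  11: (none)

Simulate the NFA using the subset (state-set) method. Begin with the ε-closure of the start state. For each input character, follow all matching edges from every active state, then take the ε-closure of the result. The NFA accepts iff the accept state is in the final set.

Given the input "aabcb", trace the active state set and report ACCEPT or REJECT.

Answer: ACCEPT

Steps:
start: ε-closure({0}) = {0,1,2,4}
'a' @ 1: {1,3,4,5,6}
'a' @ 2: {5,6}
'b' @ 3: {7,8}
'c' @ 4: {9,10}
'b' @ 5: {11}  [accepting]
end set {11} — state 11 in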